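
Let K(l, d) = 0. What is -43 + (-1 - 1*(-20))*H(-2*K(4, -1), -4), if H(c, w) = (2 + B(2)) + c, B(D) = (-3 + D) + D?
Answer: 14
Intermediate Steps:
B(D) = -3 + 2*D
H(c, w) = 3 + c (H(c, w) = (2 + (-3 + 2*2)) + c = (2 + (-3 + 4)) + c = (2 + 1) + c = 3 + c)
-43 + (-1 - 1*(-20))*H(-2*K(4, -1), -4) = -43 + (-1 - 1*(-20))*(3 - 2*0) = -43 + (-1 + 20)*(3 + 0) = -43 + 19*3 = -43 + 57 = 14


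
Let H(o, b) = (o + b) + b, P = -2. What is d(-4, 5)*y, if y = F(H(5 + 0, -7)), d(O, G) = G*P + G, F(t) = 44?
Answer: -220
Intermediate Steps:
H(o, b) = o + 2*b (H(o, b) = (b + o) + b = o + 2*b)
d(O, G) = -G (d(O, G) = G*(-2) + G = -2*G + G = -G)
y = 44
d(-4, 5)*y = -1*5*44 = -5*44 = -220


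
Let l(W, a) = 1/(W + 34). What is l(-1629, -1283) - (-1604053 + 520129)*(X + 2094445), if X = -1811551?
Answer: 489083775709319/1595 ≈ 3.0664e+11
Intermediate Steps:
l(W, a) = 1/(34 + W)
l(-1629, -1283) - (-1604053 + 520129)*(X + 2094445) = 1/(34 - 1629) - (-1604053 + 520129)*(-1811551 + 2094445) = 1/(-1595) - (-1083924)*282894 = -1/1595 - 1*(-306635596056) = -1/1595 + 306635596056 = 489083775709319/1595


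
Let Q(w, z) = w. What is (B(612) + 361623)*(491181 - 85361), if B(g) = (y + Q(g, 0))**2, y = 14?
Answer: 305784964180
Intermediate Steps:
B(g) = (14 + g)**2
(B(612) + 361623)*(491181 - 85361) = ((14 + 612)**2 + 361623)*(491181 - 85361) = (626**2 + 361623)*405820 = (391876 + 361623)*405820 = 753499*405820 = 305784964180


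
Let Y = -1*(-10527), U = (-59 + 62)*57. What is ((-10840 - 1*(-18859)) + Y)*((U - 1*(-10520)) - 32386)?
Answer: -402355470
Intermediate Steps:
U = 171 (U = 3*57 = 171)
Y = 10527
((-10840 - 1*(-18859)) + Y)*((U - 1*(-10520)) - 32386) = ((-10840 - 1*(-18859)) + 10527)*((171 - 1*(-10520)) - 32386) = ((-10840 + 18859) + 10527)*((171 + 10520) - 32386) = (8019 + 10527)*(10691 - 32386) = 18546*(-21695) = -402355470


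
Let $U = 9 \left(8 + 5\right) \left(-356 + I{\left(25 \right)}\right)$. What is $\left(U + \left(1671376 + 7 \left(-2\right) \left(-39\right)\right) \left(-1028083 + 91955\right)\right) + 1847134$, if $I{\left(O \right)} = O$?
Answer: $-1565131189609$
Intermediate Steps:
$U = -38727$ ($U = 9 \left(8 + 5\right) \left(-356 + 25\right) = 9 \cdot 13 \left(-331\right) = 117 \left(-331\right) = -38727$)
$\left(U + \left(1671376 + 7 \left(-2\right) \left(-39\right)\right) \left(-1028083 + 91955\right)\right) + 1847134 = \left(-38727 + \left(1671376 + 7 \left(-2\right) \left(-39\right)\right) \left(-1028083 + 91955\right)\right) + 1847134 = \left(-38727 + \left(1671376 - -546\right) \left(-936128\right)\right) + 1847134 = \left(-38727 + \left(1671376 + 546\right) \left(-936128\right)\right) + 1847134 = \left(-38727 + 1671922 \left(-936128\right)\right) + 1847134 = \left(-38727 - 1565132998016\right) + 1847134 = -1565133036743 + 1847134 = -1565131189609$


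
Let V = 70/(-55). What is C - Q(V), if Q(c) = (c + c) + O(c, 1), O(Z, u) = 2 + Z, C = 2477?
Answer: 27267/11 ≈ 2478.8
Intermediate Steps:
V = -14/11 (V = 70*(-1/55) = -14/11 ≈ -1.2727)
Q(c) = 2 + 3*c (Q(c) = (c + c) + (2 + c) = 2*c + (2 + c) = 2 + 3*c)
C - Q(V) = 2477 - (2 + 3*(-14/11)) = 2477 - (2 - 42/11) = 2477 - 1*(-20/11) = 2477 + 20/11 = 27267/11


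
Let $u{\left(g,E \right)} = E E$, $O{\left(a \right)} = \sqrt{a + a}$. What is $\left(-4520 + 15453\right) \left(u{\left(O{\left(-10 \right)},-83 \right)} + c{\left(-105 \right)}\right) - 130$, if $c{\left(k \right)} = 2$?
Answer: $75339173$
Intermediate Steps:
$O{\left(a \right)} = \sqrt{2} \sqrt{a}$ ($O{\left(a \right)} = \sqrt{2 a} = \sqrt{2} \sqrt{a}$)
$u{\left(g,E \right)} = E^{2}$
$\left(-4520 + 15453\right) \left(u{\left(O{\left(-10 \right)},-83 \right)} + c{\left(-105 \right)}\right) - 130 = \left(-4520 + 15453\right) \left(\left(-83\right)^{2} + 2\right) - 130 = 10933 \left(6889 + 2\right) - 130 = 10933 \cdot 6891 - 130 = 75339303 - 130 = 75339173$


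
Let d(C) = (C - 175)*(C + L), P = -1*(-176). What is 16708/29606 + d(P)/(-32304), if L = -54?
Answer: 134030825/239098056 ≈ 0.56057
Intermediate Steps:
P = 176
d(C) = (-175 + C)*(-54 + C) (d(C) = (C - 175)*(C - 54) = (-175 + C)*(-54 + C))
16708/29606 + d(P)/(-32304) = 16708/29606 + (9450 + 176**2 - 229*176)/(-32304) = 16708*(1/29606) + (9450 + 30976 - 40304)*(-1/32304) = 8354/14803 + 122*(-1/32304) = 8354/14803 - 61/16152 = 134030825/239098056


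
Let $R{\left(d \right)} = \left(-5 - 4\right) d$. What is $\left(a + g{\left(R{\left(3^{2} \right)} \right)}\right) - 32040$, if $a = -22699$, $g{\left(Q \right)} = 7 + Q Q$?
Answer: $-48171$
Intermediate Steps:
$R{\left(d \right)} = - 9 d$
$g{\left(Q \right)} = 7 + Q^{2}$
$\left(a + g{\left(R{\left(3^{2} \right)} \right)}\right) - 32040 = \left(-22699 + \left(7 + \left(- 9 \cdot 3^{2}\right)^{2}\right)\right) - 32040 = \left(-22699 + \left(7 + \left(\left(-9\right) 9\right)^{2}\right)\right) - 32040 = \left(-22699 + \left(7 + \left(-81\right)^{2}\right)\right) - 32040 = \left(-22699 + \left(7 + 6561\right)\right) - 32040 = \left(-22699 + 6568\right) - 32040 = -16131 - 32040 = -48171$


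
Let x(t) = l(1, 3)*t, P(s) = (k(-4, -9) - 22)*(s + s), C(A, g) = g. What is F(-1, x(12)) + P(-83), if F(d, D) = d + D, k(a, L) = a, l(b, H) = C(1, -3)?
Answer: 4279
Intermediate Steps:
l(b, H) = -3
P(s) = -52*s (P(s) = (-4 - 22)*(s + s) = -52*s)
x(t) = -3*t
F(d, D) = D + d
F(-1, x(12)) + P(-83) = (-3*12 - 1) - 52*(-83) = (-36 - 1) + 4316 = -37 + 4316 = 4279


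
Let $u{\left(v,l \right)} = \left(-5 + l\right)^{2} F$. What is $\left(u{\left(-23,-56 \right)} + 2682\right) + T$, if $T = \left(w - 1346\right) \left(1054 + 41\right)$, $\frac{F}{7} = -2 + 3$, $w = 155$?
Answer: $-1275416$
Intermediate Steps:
$F = 7$ ($F = 7 \left(-2 + 3\right) = 7 \cdot 1 = 7$)
$u{\left(v,l \right)} = 7 \left(-5 + l\right)^{2}$ ($u{\left(v,l \right)} = \left(-5 + l\right)^{2} \cdot 7 = 7 \left(-5 + l\right)^{2}$)
$T = -1304145$ ($T = \left(155 - 1346\right) \left(1054 + 41\right) = \left(-1191\right) 1095 = -1304145$)
$\left(u{\left(-23,-56 \right)} + 2682\right) + T = \left(7 \left(-5 - 56\right)^{2} + 2682\right) - 1304145 = \left(7 \left(-61\right)^{2} + 2682\right) - 1304145 = \left(7 \cdot 3721 + 2682\right) - 1304145 = \left(26047 + 2682\right) - 1304145 = 28729 - 1304145 = -1275416$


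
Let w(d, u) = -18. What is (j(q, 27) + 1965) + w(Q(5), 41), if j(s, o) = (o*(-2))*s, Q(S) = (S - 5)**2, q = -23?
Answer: 3189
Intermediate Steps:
Q(S) = (-5 + S)**2
j(s, o) = -2*o*s (j(s, o) = (-2*o)*s = -2*o*s)
(j(q, 27) + 1965) + w(Q(5), 41) = (-2*27*(-23) + 1965) - 18 = (1242 + 1965) - 18 = 3207 - 18 = 3189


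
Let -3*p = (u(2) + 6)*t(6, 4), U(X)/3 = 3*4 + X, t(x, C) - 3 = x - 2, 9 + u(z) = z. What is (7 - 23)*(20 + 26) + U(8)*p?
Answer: -596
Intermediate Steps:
u(z) = -9 + z
t(x, C) = 1 + x (t(x, C) = 3 + (x - 2) = 3 + (-2 + x) = 1 + x)
U(X) = 36 + 3*X (U(X) = 3*(3*4 + X) = 3*(12 + X) = 36 + 3*X)
p = 7/3 (p = -((-9 + 2) + 6)*(1 + 6)/3 = -(-7 + 6)*7/3 = -(-1)*7/3 = -⅓*(-7) = 7/3 ≈ 2.3333)
(7 - 23)*(20 + 26) + U(8)*p = (7 - 23)*(20 + 26) + (36 + 3*8)*(7/3) = -16*46 + (36 + 24)*(7/3) = -736 + 60*(7/3) = -736 + 140 = -596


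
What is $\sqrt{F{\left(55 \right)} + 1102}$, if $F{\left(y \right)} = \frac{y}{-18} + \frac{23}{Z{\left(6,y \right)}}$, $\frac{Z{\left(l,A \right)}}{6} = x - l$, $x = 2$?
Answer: $\frac{\sqrt{158110}}{12} \approx 33.136$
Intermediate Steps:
$Z{\left(l,A \right)} = 12 - 6 l$ ($Z{\left(l,A \right)} = 6 \left(2 - l\right) = 12 - 6 l$)
$F{\left(y \right)} = - \frac{23}{24} - \frac{y}{18}$ ($F{\left(y \right)} = \frac{y}{-18} + \frac{23}{12 - 36} = y \left(- \frac{1}{18}\right) + \frac{23}{12 - 36} = - \frac{y}{18} + \frac{23}{-24} = - \frac{y}{18} + 23 \left(- \frac{1}{24}\right) = - \frac{y}{18} - \frac{23}{24} = - \frac{23}{24} - \frac{y}{18}$)
$\sqrt{F{\left(55 \right)} + 1102} = \sqrt{\left(- \frac{23}{24} - \frac{55}{18}\right) + 1102} = \sqrt{- \frac{289}{72} + 1102} = \sqrt{\frac{79055}{72}} = \frac{\sqrt{158110}}{12}$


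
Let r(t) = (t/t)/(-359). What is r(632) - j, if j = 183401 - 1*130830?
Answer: -18872990/359 ≈ -52571.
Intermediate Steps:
r(t) = -1/359 (r(t) = 1*(-1/359) = -1/359)
j = 52571 (j = 183401 - 130830 = 52571)
r(632) - j = -1/359 - 1*52571 = -1/359 - 52571 = -18872990/359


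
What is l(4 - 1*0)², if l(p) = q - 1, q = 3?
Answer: 4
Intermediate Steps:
l(p) = 2 (l(p) = 3 - 1 = 2)
l(4 - 1*0)² = 2² = 4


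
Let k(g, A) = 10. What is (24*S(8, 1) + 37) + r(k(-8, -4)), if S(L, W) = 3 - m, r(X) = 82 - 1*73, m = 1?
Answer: 94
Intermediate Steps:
r(X) = 9 (r(X) = 82 - 73 = 9)
S(L, W) = 2 (S(L, W) = 3 - 1*1 = 3 - 1 = 2)
(24*S(8, 1) + 37) + r(k(-8, -4)) = (24*2 + 37) + 9 = (48 + 37) + 9 = 85 + 9 = 94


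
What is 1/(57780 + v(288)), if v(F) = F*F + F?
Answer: 1/141012 ≈ 7.0916e-6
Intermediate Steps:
v(F) = F + F² (v(F) = F² + F = F + F²)
1/(57780 + v(288)) = 1/(57780 + 288*(1 + 288)) = 1/(57780 + 288*289) = 1/(57780 + 83232) = 1/141012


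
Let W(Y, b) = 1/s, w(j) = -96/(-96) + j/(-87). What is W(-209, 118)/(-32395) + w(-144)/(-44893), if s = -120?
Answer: -298027903/5060994397800 ≈ -5.8887e-5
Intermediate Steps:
w(j) = 1 - j/87 (w(j) = -96*(-1/96) + j*(-1/87) = 1 - j/87)
W(Y, b) = -1/120 (W(Y, b) = 1/(-120) = -1/120)
W(-209, 118)/(-32395) + w(-144)/(-44893) = -1/120/(-32395) + (1 - 1/87*(-144))/(-44893) = -1/120*(-1/32395) + (1 + 48/29)*(-1/44893) = 1/3887400 + (77/29)*(-1/44893) = 1/3887400 - 77/1301897 = -298027903/5060994397800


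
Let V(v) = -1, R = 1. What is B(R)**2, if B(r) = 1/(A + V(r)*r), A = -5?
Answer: 1/36 ≈ 0.027778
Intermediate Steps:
B(r) = 1/(-5 - r)
B(R)**2 = (1/(-5 - 1*1))**2 = (1/(-5 - 1))**2 = (1/(-6))**2 = (-1/6)**2 = 1/36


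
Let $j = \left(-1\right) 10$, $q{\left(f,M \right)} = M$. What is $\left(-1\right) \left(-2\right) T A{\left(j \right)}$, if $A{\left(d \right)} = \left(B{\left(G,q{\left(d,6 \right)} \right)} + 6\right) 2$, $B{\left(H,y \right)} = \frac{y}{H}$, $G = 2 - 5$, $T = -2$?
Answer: $-32$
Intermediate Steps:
$G = -3$
$j = -10$
$A{\left(d \right)} = 8$ ($A{\left(d \right)} = \left(\frac{6}{-3} + 6\right) 2 = \left(6 \left(- \frac{1}{3}\right) + 6\right) 2 = \left(-2 + 6\right) 2 = 4 \cdot 2 = 8$)
$\left(-1\right) \left(-2\right) T A{\left(j \right)} = \left(-1\right) \left(-2\right) \left(-2\right) 8 = 2 \left(-2\right) 8 = \left(-4\right) 8 = -32$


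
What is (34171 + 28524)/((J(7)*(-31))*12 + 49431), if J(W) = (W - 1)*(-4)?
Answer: 62695/58359 ≈ 1.0743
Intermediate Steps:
J(W) = 4 - 4*W (J(W) = (-1 + W)*(-4) = 4 - 4*W)
(34171 + 28524)/((J(7)*(-31))*12 + 49431) = (34171 + 28524)/(((4 - 4*7)*(-31))*12 + 49431) = 62695/(((4 - 28)*(-31))*12 + 49431) = 62695/(-24*(-31)*12 + 49431) = 62695/(744*12 + 49431) = 62695/(8928 + 49431) = 62695/58359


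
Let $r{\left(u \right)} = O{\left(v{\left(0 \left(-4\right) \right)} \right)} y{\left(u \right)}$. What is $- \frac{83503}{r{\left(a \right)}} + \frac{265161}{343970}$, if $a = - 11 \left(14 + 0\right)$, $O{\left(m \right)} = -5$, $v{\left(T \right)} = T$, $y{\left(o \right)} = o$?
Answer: $- \frac{18518411}{171985} \approx -107.67$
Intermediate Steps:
$a = -154$ ($a = \left(-11\right) 14 = -154$)
$r{\left(u \right)} = - 5 u$
$- \frac{83503}{r{\left(a \right)}} + \frac{265161}{343970} = - \frac{83503}{\left(-5\right) \left(-154\right)} + \frac{265161}{343970} = - \frac{83503}{770} + 265161 \cdot \frac{1}{343970} = \left(-83503\right) \frac{1}{770} + \frac{265161}{343970} = - \frac{11929}{110} + \frac{265161}{343970} = - \frac{18518411}{171985}$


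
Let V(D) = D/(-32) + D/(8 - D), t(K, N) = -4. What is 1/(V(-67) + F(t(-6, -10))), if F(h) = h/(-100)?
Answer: 2400/2977 ≈ 0.80618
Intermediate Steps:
V(D) = -D/32 + D/(8 - D) (V(D) = D*(-1/32) + D/(8 - D) = -D/32 + D/(8 - D))
F(h) = -h/100 (F(h) = h*(-1/100) = -h/100)
1/(V(-67) + F(t(-6, -10))) = 1/(-1*(-67)*(24 - 67)/(-256 + 32*(-67)) - 1/100*(-4)) = 1/(-1*(-67)*(-43)/(-256 - 2144) + 1/25) = 1/(-1*(-67)*(-43)/(-2400) + 1/25) = 1/(-1*(-67)*(-1/2400)*(-43) + 1/25) = 1/(2881/2400 + 1/25) = 1/(2977/2400) = 2400/2977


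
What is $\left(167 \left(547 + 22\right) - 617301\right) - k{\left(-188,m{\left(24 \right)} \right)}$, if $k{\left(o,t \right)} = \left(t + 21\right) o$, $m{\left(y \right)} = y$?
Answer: $-513818$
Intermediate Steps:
$k{\left(o,t \right)} = o \left(21 + t\right)$ ($k{\left(o,t \right)} = \left(21 + t\right) o = o \left(21 + t\right)$)
$\left(167 \left(547 + 22\right) - 617301\right) - k{\left(-188,m{\left(24 \right)} \right)} = \left(167 \left(547 + 22\right) - 617301\right) - - 188 \left(21 + 24\right) = \left(167 \cdot 569 - 617301\right) - \left(-188\right) 45 = \left(95023 - 617301\right) - -8460 = -522278 + 8460 = -513818$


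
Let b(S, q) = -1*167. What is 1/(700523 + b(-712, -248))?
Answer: 1/700356 ≈ 1.4278e-6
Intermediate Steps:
b(S, q) = -167
1/(700523 + b(-712, -248)) = 1/(700523 - 167) = 1/700356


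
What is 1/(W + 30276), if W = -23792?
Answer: 1/6484 ≈ 0.00015423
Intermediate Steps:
1/(W + 30276) = 1/(-23792 + 30276) = 1/6484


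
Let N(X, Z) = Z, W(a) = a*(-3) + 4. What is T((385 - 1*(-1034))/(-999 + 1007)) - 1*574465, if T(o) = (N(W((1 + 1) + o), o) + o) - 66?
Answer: -2296705/4 ≈ -5.7418e+5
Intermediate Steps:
W(a) = 4 - 3*a (W(a) = -3*a + 4 = 4 - 3*a)
T(o) = -66 + 2*o (T(o) = (o + o) - 66 = 2*o - 66 = -66 + 2*o)
T((385 - 1*(-1034))/(-999 + 1007)) - 1*574465 = (-66 + 2*((385 - 1*(-1034))/(-999 + 1007))) - 1*574465 = (-66 + 2*((385 + 1034)/8)) - 574465 = (-66 + 2*(1419*(1/8))) - 574465 = (-66 + 2*(1419/8)) - 574465 = (-66 + 1419/4) - 574465 = 1155/4 - 574465 = -2296705/4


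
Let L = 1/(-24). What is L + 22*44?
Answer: 23231/24 ≈ 967.96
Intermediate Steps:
L = -1/24 ≈ -0.041667
L + 22*44 = -1/24 + 22*44 = -1/24 + 968 = 23231/24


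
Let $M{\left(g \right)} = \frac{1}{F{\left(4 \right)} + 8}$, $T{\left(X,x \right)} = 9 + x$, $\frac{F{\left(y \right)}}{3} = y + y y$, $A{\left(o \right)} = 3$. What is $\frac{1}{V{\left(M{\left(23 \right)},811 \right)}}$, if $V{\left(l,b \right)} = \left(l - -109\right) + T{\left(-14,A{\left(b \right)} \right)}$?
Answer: $\frac{68}{8229} \approx 0.0082635$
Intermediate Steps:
$F{\left(y \right)} = 3 y + 3 y^{2}$ ($F{\left(y \right)} = 3 \left(y + y y\right) = 3 \left(y + y^{2}\right) = 3 y + 3 y^{2}$)
$M{\left(g \right)} = \frac{1}{68}$ ($M{\left(g \right)} = \frac{1}{3 \cdot 4 \left(1 + 4\right) + 8} = \frac{1}{3 \cdot 4 \cdot 5 + 8} = \frac{1}{60 + 8} = \frac{1}{68}$)
$V{\left(l,b \right)} = 121 + l$ ($V{\left(l,b \right)} = \left(l - -109\right) + \left(9 + 3\right) = \left(l + 109\right) + 12 = \left(109 + l\right) + 12 = 121 + l$)
$\frac{1}{V{\left(M{\left(23 \right)},811 \right)}} = \frac{1}{121 + \frac{1}{68}} = \frac{1}{\frac{8229}{68}} = \frac{68}{8229}$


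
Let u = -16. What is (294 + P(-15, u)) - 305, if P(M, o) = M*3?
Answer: -56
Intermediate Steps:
P(M, o) = 3*M
(294 + P(-15, u)) - 305 = (294 + 3*(-15)) - 305 = (294 - 45) - 305 = 249 - 305 = -56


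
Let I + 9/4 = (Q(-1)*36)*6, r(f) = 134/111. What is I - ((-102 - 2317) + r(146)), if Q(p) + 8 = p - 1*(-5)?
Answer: 688885/444 ≈ 1551.5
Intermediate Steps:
r(f) = 134/111 (r(f) = 134*(1/111) = 134/111)
Q(p) = -3 + p (Q(p) = -8 + (p - 1*(-5)) = -8 + (p + 5) = -8 + (5 + p) = -3 + p)
I = -3465/4 (I = -9/4 + ((-3 - 1)*36)*6 = -9/4 - 4*36*6 = -9/4 - 144*6 = -9/4 - 864 = -3465/4 ≈ -866.25)
I - ((-102 - 2317) + r(146)) = -3465/4 - ((-102 - 2317) + 134/111) = -3465/4 - (-2419 + 134/111) = -3465/4 - 1*(-268375/111) = -3465/4 + 268375/111 = 688885/444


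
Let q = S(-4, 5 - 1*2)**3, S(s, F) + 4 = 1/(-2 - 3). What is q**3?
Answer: -794280046581/1953125 ≈ -4.0667e+5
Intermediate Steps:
S(s, F) = -21/5 (S(s, F) = -4 + 1/(-2 - 3) = -4 + 1/(-5) = -4 - 1/5 = -21/5)
q = -9261/125 (q = (-21/5)**3 = -9261/125 ≈ -74.088)
q**3 = (-9261/125)**3 = -794280046581/1953125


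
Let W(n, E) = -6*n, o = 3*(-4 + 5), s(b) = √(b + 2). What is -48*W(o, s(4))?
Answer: 864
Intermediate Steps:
s(b) = √(2 + b)
o = 3 (o = 3*1 = 3)
-48*W(o, s(4)) = -(-288)*3 = -48*(-18) = 864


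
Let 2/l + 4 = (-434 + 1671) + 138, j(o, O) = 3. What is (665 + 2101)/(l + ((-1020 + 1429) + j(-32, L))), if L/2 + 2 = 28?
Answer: 1896093/282427 ≈ 6.7136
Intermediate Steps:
L = 52 (L = -4 + 2*28 = -4 + 56 = 52)
l = 2/1371 (l = 2/(-4 + ((-434 + 1671) + 138)) = 2/(-4 + (1237 + 138)) = 2/(-4 + 1375) = 2/1371 ≈ 0.0014588)
(665 + 2101)/(l + ((-1020 + 1429) + j(-32, L))) = (665 + 2101)/(2/1371 + ((-1020 + 1429) + 3)) = 2766/(2/1371 + (409 + 3)) = 2766/(2/1371 + 412) = 2766/(564854/1371) = 2766*(1371/564854) = 1896093/282427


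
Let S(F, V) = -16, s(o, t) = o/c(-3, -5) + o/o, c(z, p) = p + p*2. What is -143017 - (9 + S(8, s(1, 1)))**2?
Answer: -143066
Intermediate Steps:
c(z, p) = 3*p (c(z, p) = p + 2*p = 3*p)
s(o, t) = 1 - o/15 (s(o, t) = o/((3*(-5))) + o/o = o/(-15) + 1 = o*(-1/15) + 1 = -o/15 + 1 = 1 - o/15)
-143017 - (9 + S(8, s(1, 1)))**2 = -143017 - (9 - 16)**2 = -143017 - 1*(-7)**2 = -143017 - 1*49 = -143017 - 49 = -143066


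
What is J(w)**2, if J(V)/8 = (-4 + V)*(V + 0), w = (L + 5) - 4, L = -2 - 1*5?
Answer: 230400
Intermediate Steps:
L = -7 (L = -2 - 5 = -7)
w = -6 (w = (-7 + 5) - 4 = -2 - 4 = -6)
J(V) = 8*V*(-4 + V) (J(V) = 8*((-4 + V)*(V + 0)) = 8*((-4 + V)*V) = 8*(V*(-4 + V)) = 8*V*(-4 + V))
J(w)**2 = (8*(-6)*(-4 - 6))**2 = (8*(-6)*(-10))**2 = 480**2 = 230400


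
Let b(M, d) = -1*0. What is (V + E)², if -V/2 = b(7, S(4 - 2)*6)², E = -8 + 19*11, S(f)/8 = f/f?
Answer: 40401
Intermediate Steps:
S(f) = 8 (S(f) = 8*(f/f) = 8*1 = 8)
b(M, d) = 0
E = 201 (E = -8 + 209 = 201)
V = 0 (V = -2*0² = -2*0 = 0)
(V + E)² = (0 + 201)² = 201² = 40401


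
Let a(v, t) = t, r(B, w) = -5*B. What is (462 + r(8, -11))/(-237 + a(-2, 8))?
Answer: -422/229 ≈ -1.8428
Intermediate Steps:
(462 + r(8, -11))/(-237 + a(-2, 8)) = (462 - 5*8)/(-237 + 8) = (462 - 40)/(-229) = 422*(-1/229) = -422/229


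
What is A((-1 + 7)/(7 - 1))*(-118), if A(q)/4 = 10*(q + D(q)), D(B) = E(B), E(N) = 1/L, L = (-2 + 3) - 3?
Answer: -2360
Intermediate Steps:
L = -2 (L = 1 - 3 = -2)
E(N) = -½ (E(N) = 1/(-2) = -½)
D(B) = -½
A(q) = -20 + 40*q (A(q) = 4*(10*(q - ½)) = 4*(10*(-½ + q)) = 4*(-5 + 10*q) = -20 + 40*q)
A((-1 + 7)/(7 - 1))*(-118) = (-20 + 40*((-1 + 7)/(7 - 1)))*(-118) = (-20 + 40*(6/6))*(-118) = (-20 + 40*(6*(⅙)))*(-118) = (-20 + 40*1)*(-118) = (-20 + 40)*(-118) = 20*(-118) = -2360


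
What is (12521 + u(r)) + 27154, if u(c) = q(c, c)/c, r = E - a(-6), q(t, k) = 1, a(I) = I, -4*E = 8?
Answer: 158701/4 ≈ 39675.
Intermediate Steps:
E = -2 (E = -1/4*8 = -2)
r = 4 (r = -2 - 1*(-6) = -2 + 6 = 4)
u(c) = 1/c
(12521 + u(r)) + 27154 = (12521 + 1/4) + 27154 = 50085/4 + 27154 = 158701/4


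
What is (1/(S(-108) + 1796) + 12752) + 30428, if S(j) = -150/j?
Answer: 1397002558/32353 ≈ 43180.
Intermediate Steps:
(1/(S(-108) + 1796) + 12752) + 30428 = (1/(-150/(-108) + 1796) + 12752) + 30428 = (1/(-150*(-1/108) + 1796) + 12752) + 30428 = (1/(25/18 + 1796) + 12752) + 30428 = (1/(32353/18) + 12752) + 30428 = (18/32353 + 12752) + 30428 = 412565474/32353 + 30428 = 1397002558/32353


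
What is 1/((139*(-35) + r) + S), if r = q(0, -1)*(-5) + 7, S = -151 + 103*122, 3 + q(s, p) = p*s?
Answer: 1/7572 ≈ 0.00013207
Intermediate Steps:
q(s, p) = -3 + p*s
S = 12415 (S = -151 + 12566 = 12415)
r = 22 (r = (-3 - 1*0)*(-5) + 7 = (-3 + 0)*(-5) + 7 = -3*(-5) + 7 = 15 + 7 = 22)
1/((139*(-35) + r) + S) = 1/((139*(-35) + 22) + 12415) = 1/((-4865 + 22) + 12415) = 1/(-4843 + 12415) = 1/7572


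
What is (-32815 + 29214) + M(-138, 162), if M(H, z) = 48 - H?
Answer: -3415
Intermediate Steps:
(-32815 + 29214) + M(-138, 162) = (-32815 + 29214) + (48 - 1*(-138)) = -3601 + (48 + 138) = -3601 + 186 = -3415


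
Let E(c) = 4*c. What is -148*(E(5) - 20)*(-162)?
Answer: 0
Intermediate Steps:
-148*(E(5) - 20)*(-162) = -148*(4*5 - 20)*(-162) = -148*(20 - 20)*(-162) = -148*0*(-162) = 0*(-162) = 0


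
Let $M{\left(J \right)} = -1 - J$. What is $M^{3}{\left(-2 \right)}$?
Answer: $1$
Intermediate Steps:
$M^{3}{\left(-2 \right)} = \left(-1 - -2\right)^{3} = \left(-1 + 2\right)^{3} = 1^{3} = 1$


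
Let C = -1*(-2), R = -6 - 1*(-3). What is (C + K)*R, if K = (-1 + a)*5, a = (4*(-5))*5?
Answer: 1509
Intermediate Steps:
a = -100 (a = -20*5 = -100)
K = -505 (K = (-1 - 100)*5 = -101*5 = -505)
R = -3 (R = -6 + 3 = -3)
C = 2
(C + K)*R = (2 - 505)*(-3) = -503*(-3) = 1509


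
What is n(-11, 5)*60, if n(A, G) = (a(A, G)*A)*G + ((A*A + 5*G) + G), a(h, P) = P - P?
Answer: 9060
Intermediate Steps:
a(h, P) = 0
n(A, G) = A² + 6*G (n(A, G) = (0*A)*G + ((A*A + 5*G) + G) = 0*G + ((A² + 5*G) + G) = 0 + (A² + 6*G) = A² + 6*G)
n(-11, 5)*60 = ((-11)² + 6*5)*60 = (121 + 30)*60 = 151*60 = 9060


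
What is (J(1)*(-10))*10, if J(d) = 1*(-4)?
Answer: 400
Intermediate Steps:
J(d) = -4
(J(1)*(-10))*10 = -4*(-10)*10 = 40*10 = 400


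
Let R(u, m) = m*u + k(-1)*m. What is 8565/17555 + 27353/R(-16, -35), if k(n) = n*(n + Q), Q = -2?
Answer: 96815798/1597505 ≈ 60.604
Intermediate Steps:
k(n) = n*(-2 + n) (k(n) = n*(n - 2) = n*(-2 + n))
R(u, m) = 3*m + m*u (R(u, m) = m*u + (-(-2 - 1))*m = m*u + (-1*(-3))*m = m*u + 3*m = 3*m + m*u)
8565/17555 + 27353/R(-16, -35) = 8565/17555 + 27353/((-35*(3 - 16))) = 8565*(1/17555) + 27353/((-35*(-13))) = 1713/3511 + 27353/455 = 96815798/1597505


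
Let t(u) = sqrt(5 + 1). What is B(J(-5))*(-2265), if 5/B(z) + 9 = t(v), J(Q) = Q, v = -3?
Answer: 1359 + 151*sqrt(6) ≈ 1728.9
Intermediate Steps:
t(u) = sqrt(6)
B(z) = 5/(-9 + sqrt(6))
B(J(-5))*(-2265) = (-3/5 - sqrt(6)/15)*(-2265) = 1359 + 151*sqrt(6)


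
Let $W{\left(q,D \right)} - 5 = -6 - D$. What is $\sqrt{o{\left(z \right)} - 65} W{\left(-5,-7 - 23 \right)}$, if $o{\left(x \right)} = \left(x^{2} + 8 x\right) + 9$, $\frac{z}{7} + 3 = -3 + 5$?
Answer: $87 i \sqrt{7} \approx 230.18 i$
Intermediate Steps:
$z = -7$ ($z = -21 + 7 \left(-3 + 5\right) = -21 + 7 \cdot 2 = -21 + 14 = -7$)
$W{\left(q,D \right)} = -1 - D$ ($W{\left(q,D \right)} = 5 - \left(6 + D\right) = -1 - D$)
$o{\left(x \right)} = 9 + x^{2} + 8 x$
$\sqrt{o{\left(z \right)} - 65} W{\left(-5,-7 - 23 \right)} = \sqrt{\left(9 + \left(-7\right)^{2} + 8 \left(-7\right)\right) - 65} \left(-1 - \left(-7 - 23\right)\right) = \sqrt{\left(9 + 49 - 56\right) - 65} \left(-1 - \left(-7 - 23\right)\right) = \sqrt{2 - 65} \left(-1 - -30\right) = \sqrt{-63} \left(-1 + 30\right) = 3 i \sqrt{7} \cdot 29 = 87 i \sqrt{7}$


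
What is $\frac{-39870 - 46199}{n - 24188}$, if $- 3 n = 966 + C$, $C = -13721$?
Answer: $\frac{258207}{59809} \approx 4.3172$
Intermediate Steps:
$n = \frac{12755}{3}$ ($n = - \frac{966 - 13721}{3} = \left(- \frac{1}{3}\right) \left(-12755\right) = \frac{12755}{3} \approx 4251.7$)
$\frac{-39870 - 46199}{n - 24188} = \frac{-39870 - 46199}{\frac{12755}{3} - 24188} = - \frac{86069}{- \frac{59809}{3}} = \left(-86069\right) \left(- \frac{3}{59809}\right) = \frac{258207}{59809}$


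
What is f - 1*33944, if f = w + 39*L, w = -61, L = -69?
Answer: -36696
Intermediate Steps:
f = -2752 (f = -61 + 39*(-69) = -61 - 2691 = -2752)
f - 1*33944 = -2752 - 1*33944 = -2752 - 33944 = -36696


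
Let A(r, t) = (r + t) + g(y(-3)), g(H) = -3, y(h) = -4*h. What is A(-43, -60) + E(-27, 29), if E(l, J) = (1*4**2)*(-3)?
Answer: -154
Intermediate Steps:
A(r, t) = -3 + r + t (A(r, t) = (r + t) - 3 = -3 + r + t)
E(l, J) = -48 (E(l, J) = (1*16)*(-3) = 16*(-3) = -48)
A(-43, -60) + E(-27, 29) = (-3 - 43 - 60) - 48 = -106 - 48 = -154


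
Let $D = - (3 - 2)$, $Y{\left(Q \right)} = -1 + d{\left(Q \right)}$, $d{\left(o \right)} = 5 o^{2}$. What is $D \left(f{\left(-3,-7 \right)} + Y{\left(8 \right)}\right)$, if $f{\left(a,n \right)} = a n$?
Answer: $-340$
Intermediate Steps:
$Y{\left(Q \right)} = -1 + 5 Q^{2}$
$D = -1$ ($D = \left(-1\right) 1 = -1$)
$D \left(f{\left(-3,-7 \right)} + Y{\left(8 \right)}\right) = - (\left(-3\right) \left(-7\right) - \left(1 - 5 \cdot 8^{2}\right)) = - (21 + \left(-1 + 5 \cdot 64\right)) = - (21 + \left(-1 + 320\right)) = - (21 + 319) = \left(-1\right) 340 = -340$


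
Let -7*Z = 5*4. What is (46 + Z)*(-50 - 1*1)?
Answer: -15402/7 ≈ -2200.3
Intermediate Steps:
Z = -20/7 (Z = -5*4/7 = -1/7*20 = -20/7 ≈ -2.8571)
(46 + Z)*(-50 - 1*1) = (46 - 20/7)*(-50 - 1*1) = 302*(-50 - 1)/7 = (302/7)*(-51) = -15402/7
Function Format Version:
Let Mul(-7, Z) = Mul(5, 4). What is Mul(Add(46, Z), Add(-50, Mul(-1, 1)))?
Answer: Rational(-15402, 7) ≈ -2200.3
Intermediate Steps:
Z = Rational(-20, 7) (Z = Mul(Rational(-1, 7), Mul(5, 4)) = Mul(Rational(-1, 7), 20) = Rational(-20, 7) ≈ -2.8571)
Mul(Add(46, Z), Add(-50, Mul(-1, 1))) = Mul(Add(46, Rational(-20, 7)), Add(-50, Mul(-1, 1))) = Mul(Rational(302, 7), Add(-50, -1)) = Mul(Rational(302, 7), -51) = Rational(-15402, 7)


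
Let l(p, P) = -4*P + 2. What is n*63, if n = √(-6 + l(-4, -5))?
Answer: 252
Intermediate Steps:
l(p, P) = 2 - 4*P
n = 4 (n = √(-6 + (2 - 4*(-5))) = √(-6 + (2 + 20)) = √(-6 + 22) = √16 = 4)
n*63 = 4*63 = 252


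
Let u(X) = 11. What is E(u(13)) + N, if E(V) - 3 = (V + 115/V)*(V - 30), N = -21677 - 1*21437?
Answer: -478705/11 ≈ -43519.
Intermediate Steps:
N = -43114 (N = -21677 - 21437 = -43114)
E(V) = 3 + (-30 + V)*(V + 115/V) (E(V) = 3 + (V + 115/V)*(V - 30) = 3 + (V + 115/V)*(-30 + V) = 3 + (-30 + V)*(V + 115/V))
E(u(13)) + N = (118 + 11² - 3450/11 - 30*11) - 43114 = (118 + 121 - 3450*1/11 - 330) - 43114 = (118 + 121 - 3450/11 - 330) - 43114 = -4451/11 - 43114 = -478705/11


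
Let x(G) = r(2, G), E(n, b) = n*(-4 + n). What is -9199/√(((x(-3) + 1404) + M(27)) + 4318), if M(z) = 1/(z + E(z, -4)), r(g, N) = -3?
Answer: -165582*√7411826/3705913 ≈ -121.64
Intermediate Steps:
x(G) = -3
M(z) = 1/(z + z*(-4 + z))
-9199/√(((x(-3) + 1404) + M(27)) + 4318) = -9199/√(((-3 + 1404) + 1/(27*(-3 + 27))) + 4318) = -9199/√((1401 + (1/27)/24) + 4318) = -9199/√((1401 + (1/27)*(1/24)) + 4318) = -9199/√((1401 + 1/648) + 4318) = -9199/√(907849/648 + 4318) = -9199*18*√7411826/3705913 = -165582*√7411826/3705913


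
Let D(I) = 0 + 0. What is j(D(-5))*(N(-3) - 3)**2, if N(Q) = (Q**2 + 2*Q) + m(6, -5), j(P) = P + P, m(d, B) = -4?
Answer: 0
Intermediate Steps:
D(I) = 0
j(P) = 2*P
N(Q) = -4 + Q**2 + 2*Q (N(Q) = (Q**2 + 2*Q) - 4 = -4 + Q**2 + 2*Q)
j(D(-5))*(N(-3) - 3)**2 = (2*0)*((-4 + (-3)**2 + 2*(-3)) - 3)**2 = 0*((-4 + 9 - 6) - 3)**2 = 0*(-1 - 3)**2 = 0*(-4)**2 = 0*16 = 0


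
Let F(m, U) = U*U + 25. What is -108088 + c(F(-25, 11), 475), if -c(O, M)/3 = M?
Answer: -109513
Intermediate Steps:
F(m, U) = 25 + U² (F(m, U) = U² + 25 = 25 + U²)
c(O, M) = -3*M
-108088 + c(F(-25, 11), 475) = -108088 - 3*475 = -108088 - 1425 = -109513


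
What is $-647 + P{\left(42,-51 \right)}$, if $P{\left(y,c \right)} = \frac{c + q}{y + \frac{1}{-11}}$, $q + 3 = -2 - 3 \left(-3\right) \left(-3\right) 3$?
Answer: $- \frac{299774}{461} \approx -650.27$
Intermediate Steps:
$q = -86$ ($q = -3 - \left(2 + 3 \left(-3\right) \left(-3\right) 3\right) = -3 - \left(2 + 3 \cdot 9 \cdot 3\right) = -3 - 83 = -86$)
$P{\left(y,c \right)} = \frac{-86 + c}{- \frac{1}{11} + y}$ ($P{\left(y,c \right)} = \frac{c - 86}{y + \frac{1}{-11}} = \frac{-86 + c}{y - \frac{1}{11}} = \frac{-86 + c}{- \frac{1}{11} + y}$)
$-647 + P{\left(42,-51 \right)} = -647 + \frac{11 \left(-86 - 51\right)}{-1 + 11 \cdot 42} = -647 + 11 \frac{1}{-1 + 462} \left(-137\right) = -647 + 11 \cdot \frac{1}{461} \left(-137\right) = -647 - \frac{1507}{461} = - \frac{299774}{461}$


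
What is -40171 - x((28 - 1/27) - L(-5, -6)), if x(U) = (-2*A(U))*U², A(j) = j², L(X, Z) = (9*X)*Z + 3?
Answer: 3831859372203461/531441 ≈ 7.2103e+9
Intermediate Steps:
L(X, Z) = 3 + 9*X*Z (L(X, Z) = 9*X*Z + 3 = 3 + 9*X*Z)
x(U) = -2*U⁴ (x(U) = (-2*U²)*U² = -2*U⁴)
-40171 - x((28 - 1/27) - L(-5, -6)) = -40171 - (-2)*((28 - 1/27) - (3 + 9*(-5)*(-6)))⁴ = -40171 - (-2)*((28 - 1*1/27) - (3 + 270))⁴ = -40171 - (-2)*((28 - 1/27) - 1*273)⁴ = -40171 - (-2)*(755/27 - 273)⁴ = -40171 - (-2)*(-6616/27)⁴ = -40171 - (-2)*1915940360359936/531441 = -40171 - 1*(-3831880720719872/531441) = -40171 + 3831880720719872/531441 = 3831859372203461/531441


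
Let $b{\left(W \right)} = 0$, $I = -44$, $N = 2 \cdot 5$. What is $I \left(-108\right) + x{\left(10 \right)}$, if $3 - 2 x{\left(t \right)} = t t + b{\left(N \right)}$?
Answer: $\frac{9407}{2} \approx 4703.5$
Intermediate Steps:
$N = 10$
$x{\left(t \right)} = \frac{3}{2} - \frac{t^{2}}{2}$ ($x{\left(t \right)} = \frac{3}{2} - \frac{t t + 0}{2} = \frac{3}{2} - \frac{t^{2} + 0}{2} = \frac{3}{2} - \frac{t^{2}}{2}$)
$I \left(-108\right) + x{\left(10 \right)} = \left(-44\right) \left(-108\right) + \left(\frac{3}{2} - \frac{10^{2}}{2}\right) = 4752 + \left(\frac{3}{2} - 50\right) = 4752 - \frac{97}{2} = \frac{9407}{2}$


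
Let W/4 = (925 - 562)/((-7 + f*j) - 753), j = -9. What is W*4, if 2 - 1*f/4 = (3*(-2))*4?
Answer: -363/106 ≈ -3.4245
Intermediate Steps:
f = 104 (f = 8 - 4*3*(-2)*4 = 8 - (-24)*4 = 8 - 4*(-24) = 8 + 96 = 104)
W = -363/424 (W = 4*((925 - 562)/((-7 + 104*(-9)) - 753)) = 4*(363/((-7 - 936) - 753)) = 4*(363/(-943 - 753)) = 4*(363/(-1696)) = 4*(363*(-1/1696)) = 4*(-363/1696) = -363/424 ≈ -0.85613)
W*4 = -363/424*4 = -363/106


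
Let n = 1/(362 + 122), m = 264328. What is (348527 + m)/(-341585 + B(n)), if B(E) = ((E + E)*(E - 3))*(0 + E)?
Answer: -11580906844320/6454812418457 ≈ -1.7942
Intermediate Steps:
n = 1/484 ≈ 0.0020661
B(E) = 2*E²*(-3 + E) (B(E) = ((2*E)*(-3 + E))*E = (2*E*(-3 + E))*E = 2*E²*(-3 + E))
(348527 + m)/(-341585 + B(n)) = (348527 + 264328)/(-341585 + 2*(1/484)²*(-3 + 1/484)) = 612855/(-341585 + 2*(1/234256)*(-1451/484)) = 612855/(-341585 - 1451/56689952) = 612855/(-19364437255371/56689952) = 612855*(-56689952/19364437255371) = -11580906844320/6454812418457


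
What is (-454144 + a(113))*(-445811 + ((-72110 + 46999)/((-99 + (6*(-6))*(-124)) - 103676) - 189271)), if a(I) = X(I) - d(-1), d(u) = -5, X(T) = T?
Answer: 28635693775202166/99311 ≈ 2.8834e+11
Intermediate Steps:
a(I) = 5 + I (a(I) = I - 1*(-5) = I + 5 = 5 + I)
(-454144 + a(113))*(-445811 + ((-72110 + 46999)/((-99 + (6*(-6))*(-124)) - 103676) - 189271)) = (-454144 + (5 + 113))*(-445811 + ((-72110 + 46999)/((-99 + (6*(-6))*(-124)) - 103676) - 189271)) = (-454144 + 118)*(-445811 + (-25111/((-99 - 36*(-124)) - 103676) - 189271)) = -454026*(-445811 + (-25111/((-99 + 4464) - 103676) - 189271)) = -454026*(-445811 + (-25111/(4365 - 103676) - 189271)) = -454026*(-445811 + (-25111/(-99311) - 189271)) = -454026*(-445811 + (-25111*(-1/99311) - 189271)) = -454026*(-445811 + (25111/99311 - 189271)) = -454026*(-445811 - 18796667170/99311) = -454026*(-63070603391/99311) = 28635693775202166/99311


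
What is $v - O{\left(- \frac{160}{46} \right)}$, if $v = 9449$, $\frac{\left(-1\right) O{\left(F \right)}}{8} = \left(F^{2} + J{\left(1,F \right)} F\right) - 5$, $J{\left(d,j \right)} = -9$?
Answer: $\frac{5161041}{529} \approx 9756.2$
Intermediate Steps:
$O{\left(F \right)} = 40 - 8 F^{2} + 72 F$ ($O{\left(F \right)} = - 8 \left(\left(F^{2} - 9 F\right) - 5\right) = - 8 \left(-5 + F^{2} - 9 F\right) = 40 - 8 F^{2} + 72 F$)
$v - O{\left(- \frac{160}{46} \right)} = 9449 - \left(40 - 8 \left(- \frac{160}{46}\right)^{2} + 72 \left(- \frac{160}{46}\right)\right) = 9449 - \left(40 - 8 \left(\left(-160\right) \frac{1}{46}\right)^{2} + 72 \left(\left(-160\right) \frac{1}{46}\right)\right) = 9449 - \left(40 - 8 \left(- \frac{80}{23}\right)^{2} + 72 \left(- \frac{80}{23}\right)\right) = 9449 - \left(40 - \frac{51200}{529} - \frac{5760}{23}\right) = 9449 - - \frac{162520}{529} = 9449 + \frac{162520}{529} = \frac{5161041}{529}$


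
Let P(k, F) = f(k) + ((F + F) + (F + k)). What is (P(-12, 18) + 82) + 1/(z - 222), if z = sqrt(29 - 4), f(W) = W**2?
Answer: 58155/217 ≈ 268.00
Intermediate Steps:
z = 5 (z = sqrt(25) = 5)
P(k, F) = k + k**2 + 3*F (P(k, F) = k**2 + ((F + F) + (F + k)) = k**2 + (2*F + (F + k)) = k**2 + (k + 3*F) = k + k**2 + 3*F)
(P(-12, 18) + 82) + 1/(z - 222) = ((-12 + (-12)**2 + 3*18) + 82) + 1/(5 - 222) = ((-12 + 144 + 54) + 82) + 1/(-217) = (186 + 82) - 1/217 = 268 - 1/217 = 58155/217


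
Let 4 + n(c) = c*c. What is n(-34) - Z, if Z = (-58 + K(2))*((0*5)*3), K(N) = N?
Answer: 1152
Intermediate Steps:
Z = 0 (Z = (-58 + 2)*((0*5)*3) = -0*3 = -56*0 = 0)
n(c) = -4 + c² (n(c) = -4 + c*c = -4 + c²)
n(-34) - Z = (-4 + (-34)²) - 1*0 = (-4 + 1156) + 0 = 1152 + 0 = 1152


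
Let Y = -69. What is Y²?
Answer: 4761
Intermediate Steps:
Y² = (-69)² = 4761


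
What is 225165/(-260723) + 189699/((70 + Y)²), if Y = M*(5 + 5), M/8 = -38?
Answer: -645566352041/766603836900 ≈ -0.84211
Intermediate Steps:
M = -304 (M = 8*(-38) = -304)
Y = -3040 (Y = -304*(5 + 5) = -304*10 = -3040)
225165/(-260723) + 189699/((70 + Y)²) = 225165/(-260723) + 189699/((70 - 3040)²) = 225165*(-1/260723) + 189699/((-2970)²) = -225165/260723 + 189699/8820900 = -225165/260723 + 189699*(1/8820900) = -225165/260723 + 63233/2940300 = -645566352041/766603836900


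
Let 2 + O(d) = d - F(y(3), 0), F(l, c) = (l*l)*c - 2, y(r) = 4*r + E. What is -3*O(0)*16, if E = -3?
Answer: 0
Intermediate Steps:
y(r) = -3 + 4*r (y(r) = 4*r - 3 = -3 + 4*r)
F(l, c) = -2 + c*l**2 (F(l, c) = l**2*c - 2 = c*l**2 - 2 = -2 + c*l**2)
O(d) = d (O(d) = -2 + (d - (-2 + 0*(-3 + 4*3)**2)) = -2 + (d - (-2 + 0*(-3 + 12)**2)) = -2 + (d - (-2 + 0*9**2)) = -2 + (d - (-2 + 0*81)) = -2 + (d - (-2 + 0)) = -2 + (d - 1*(-2)) = -2 + (d + 2) = -2 + (2 + d) = d)
-3*O(0)*16 = -3*0*16 = 0*16 = 0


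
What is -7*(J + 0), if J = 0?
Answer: 0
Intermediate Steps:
-7*(J + 0) = -7*(0 + 0) = -7*0 = 0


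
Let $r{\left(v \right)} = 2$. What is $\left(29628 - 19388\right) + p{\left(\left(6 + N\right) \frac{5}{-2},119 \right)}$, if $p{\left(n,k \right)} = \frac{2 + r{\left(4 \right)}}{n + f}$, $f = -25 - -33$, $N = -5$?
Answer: $\frac{112648}{11} \approx 10241.0$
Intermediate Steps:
$f = 8$ ($f = -25 + 33 = 8$)
$p{\left(n,k \right)} = \frac{4}{8 + n}$ ($p{\left(n,k \right)} = \frac{2 + 2}{n + 8} = \frac{4}{8 + n}$)
$\left(29628 - 19388\right) + p{\left(\left(6 + N\right) \frac{5}{-2},119 \right)} = \left(29628 - 19388\right) + \frac{4}{8 + \left(6 - 5\right) \frac{5}{-2}} = 10240 + \frac{4}{8 + 1 \cdot 5 \left(- \frac{1}{2}\right)} = 10240 + \frac{4}{8 + 1 \left(- \frac{5}{2}\right)} = 10240 + \frac{4}{8 - \frac{5}{2}} = 10240 + \frac{4}{\frac{11}{2}} = 10240 + 4 \cdot \frac{2}{11} = 10240 + \frac{8}{11} = \frac{112648}{11}$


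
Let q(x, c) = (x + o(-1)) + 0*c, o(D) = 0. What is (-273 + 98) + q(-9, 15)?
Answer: -184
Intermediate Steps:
q(x, c) = x (q(x, c) = (x + 0) + 0*c = x + 0 = x)
(-273 + 98) + q(-9, 15) = (-273 + 98) - 9 = -175 - 9 = -184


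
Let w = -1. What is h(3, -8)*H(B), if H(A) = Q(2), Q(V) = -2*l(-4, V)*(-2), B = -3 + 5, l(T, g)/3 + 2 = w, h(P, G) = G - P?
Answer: 396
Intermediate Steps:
l(T, g) = -9 (l(T, g) = -6 + 3*(-1) = -6 - 3 = -9)
B = 2
Q(V) = -36 (Q(V) = -2*(-9)*(-2) = 18*(-2) = -36)
H(A) = -36
h(3, -8)*H(B) = (-8 - 1*3)*(-36) = (-8 - 3)*(-36) = -11*(-36) = 396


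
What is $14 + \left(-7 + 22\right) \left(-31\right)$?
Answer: $-451$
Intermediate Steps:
$14 + \left(-7 + 22\right) \left(-31\right) = 14 + 15 \left(-31\right) = 14 - 465 = -451$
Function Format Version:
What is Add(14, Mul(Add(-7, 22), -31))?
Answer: -451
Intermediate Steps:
Add(14, Mul(Add(-7, 22), -31)) = Add(14, Mul(15, -31)) = Add(14, -465) = -451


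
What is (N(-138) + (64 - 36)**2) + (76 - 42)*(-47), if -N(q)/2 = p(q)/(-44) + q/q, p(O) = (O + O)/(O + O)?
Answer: -17951/22 ≈ -815.95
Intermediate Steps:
p(O) = 1 (p(O) = (2*O)/((2*O)) = (2*O)*(1/(2*O)) = 1)
N(q) = -43/22 (N(q) = -2*(1/(-44) + q/q) = -2*(1*(-1/44) + 1) = -2*(-1/44 + 1) = -2*43/44 = -43/22)
(N(-138) + (64 - 36)**2) + (76 - 42)*(-47) = (-43/22 + (64 - 36)**2) + (76 - 42)*(-47) = (-43/22 + 28**2) + 34*(-47) = (-43/22 + 784) - 1598 = 17205/22 - 1598 = -17951/22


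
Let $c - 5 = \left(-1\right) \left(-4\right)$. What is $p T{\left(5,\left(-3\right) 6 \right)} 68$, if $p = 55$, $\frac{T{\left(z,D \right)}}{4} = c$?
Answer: $134640$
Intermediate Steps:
$c = 9$ ($c = 5 - -4 = 5 + 4 = 9$)
$T{\left(z,D \right)} = 36$ ($T{\left(z,D \right)} = 4 \cdot 9 = 36$)
$p T{\left(5,\left(-3\right) 6 \right)} 68 = 55 \cdot 36 \cdot 68 = 1980 \cdot 68 = 134640$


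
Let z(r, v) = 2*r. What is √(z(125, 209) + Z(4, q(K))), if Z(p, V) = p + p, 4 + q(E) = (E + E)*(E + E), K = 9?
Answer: √258 ≈ 16.062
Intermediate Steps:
q(E) = -4 + 4*E² (q(E) = -4 + (E + E)*(E + E) = -4 + (2*E)*(2*E) = -4 + 4*E²)
Z(p, V) = 2*p
√(z(125, 209) + Z(4, q(K))) = √(2*125 + 2*4) = √(250 + 8) = √258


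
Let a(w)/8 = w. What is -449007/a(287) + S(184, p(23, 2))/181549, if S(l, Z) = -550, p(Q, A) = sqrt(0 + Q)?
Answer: -81518034643/416836504 ≈ -195.56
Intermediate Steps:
p(Q, A) = sqrt(Q)
a(w) = 8*w
-449007/a(287) + S(184, p(23, 2))/181549 = -449007/(8*287) - 550/181549 = -449007/2296 - 550*1/181549 = -449007*1/2296 - 550/181549 = -449007/2296 - 550/181549 = -81518034643/416836504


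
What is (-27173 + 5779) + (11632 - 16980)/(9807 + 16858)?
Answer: -570476358/26665 ≈ -21394.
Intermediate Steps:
(-27173 + 5779) + (11632 - 16980)/(9807 + 16858) = -21394 - 5348/26665 = -570476358/26665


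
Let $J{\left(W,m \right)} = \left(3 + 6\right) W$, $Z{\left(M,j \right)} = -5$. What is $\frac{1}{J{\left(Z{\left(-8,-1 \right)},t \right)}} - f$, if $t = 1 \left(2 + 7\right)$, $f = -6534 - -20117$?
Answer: $- \frac{611236}{45} \approx -13583.0$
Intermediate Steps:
$f = 13583$ ($f = -6534 + 20117 = 13583$)
$t = 9$ ($t = 1 \cdot 9 = 9$)
$J{\left(W,m \right)} = 9 W$
$\frac{1}{J{\left(Z{\left(-8,-1 \right)},t \right)}} - f = \frac{1}{9 \left(-5\right)} - 13583 = \frac{1}{-45} - 13583 = - \frac{1}{45} - 13583 = - \frac{611236}{45}$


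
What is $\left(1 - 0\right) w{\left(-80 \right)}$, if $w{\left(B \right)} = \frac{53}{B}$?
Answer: $- \frac{53}{80} \approx -0.6625$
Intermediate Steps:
$\left(1 - 0\right) w{\left(-80 \right)} = \left(1 - 0\right) \frac{53}{-80} = \left(1 + 0\right) 53 \left(- \frac{1}{80}\right) = 1 \left(- \frac{53}{80}\right) = - \frac{53}{80}$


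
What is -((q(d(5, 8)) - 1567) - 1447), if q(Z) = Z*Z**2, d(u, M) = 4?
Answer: 2950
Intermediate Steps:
q(Z) = Z**3
-((q(d(5, 8)) - 1567) - 1447) = -((4**3 - 1567) - 1447) = -((64 - 1567) - 1447) = -(-1503 - 1447) = -1*(-2950) = 2950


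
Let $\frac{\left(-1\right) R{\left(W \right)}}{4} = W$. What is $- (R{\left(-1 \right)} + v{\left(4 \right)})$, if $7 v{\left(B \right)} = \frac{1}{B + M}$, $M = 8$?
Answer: $- \frac{337}{84} \approx -4.0119$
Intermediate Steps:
$R{\left(W \right)} = - 4 W$
$v{\left(B \right)} = \frac{1}{7 \left(8 + B\right)}$ ($v{\left(B \right)} = \frac{1}{7 \left(B + 8\right)} = \frac{1}{7 \left(8 + B\right)}$)
$- (R{\left(-1 \right)} + v{\left(4 \right)}) = - (\left(-4\right) \left(-1\right) + \frac{1}{7 \left(8 + 4\right)}) = - (4 + \frac{1}{7 \cdot 12}) = - (4 + \frac{1}{7} \cdot \frac{1}{12}) = - (4 + \frac{1}{84}) = \left(-1\right) \frac{337}{84} = - \frac{337}{84}$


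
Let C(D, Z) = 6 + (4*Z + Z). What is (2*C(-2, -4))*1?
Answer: -28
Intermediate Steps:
C(D, Z) = 6 + 5*Z
(2*C(-2, -4))*1 = (2*(6 + 5*(-4)))*1 = (2*(6 - 20))*1 = (2*(-14))*1 = -28*1 = -28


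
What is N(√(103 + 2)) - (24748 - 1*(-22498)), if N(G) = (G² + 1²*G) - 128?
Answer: -47269 + √105 ≈ -47259.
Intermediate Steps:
N(G) = -128 + G + G² (N(G) = (G² + 1*G) - 128 = (G² + G) - 128 = (G + G²) - 128 = -128 + G + G²)
N(√(103 + 2)) - (24748 - 1*(-22498)) = (-128 + √(103 + 2) + (√(103 + 2))²) - (24748 - 1*(-22498)) = (-128 + √105 + (√105)²) - (24748 + 22498) = (-128 + √105 + 105) - 1*47246 = (-23 + √105) - 47246 = -47269 + √105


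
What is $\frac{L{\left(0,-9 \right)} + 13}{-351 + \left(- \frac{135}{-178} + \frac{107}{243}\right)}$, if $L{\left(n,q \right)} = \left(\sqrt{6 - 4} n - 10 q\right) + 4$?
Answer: $- \frac{4628178}{15130303} \approx -0.30589$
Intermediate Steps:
$L{\left(n,q \right)} = 4 - 10 q + n \sqrt{2}$ ($L{\left(n,q \right)} = \left(\sqrt{2} n - 10 q\right) + 4 = \left(n \sqrt{2} - 10 q\right) + 4 = \left(- 10 q + n \sqrt{2}\right) + 4 = 4 - 10 q + n \sqrt{2}$)
$\frac{L{\left(0,-9 \right)} + 13}{-351 + \left(- \frac{135}{-178} + \frac{107}{243}\right)} = \frac{\left(4 - -90 + 0 \sqrt{2}\right) + 13}{-351 + \left(- \frac{135}{-178} + \frac{107}{243}\right)} = \frac{\left(4 + 90 + 0\right) + 13}{-351 + \left(\left(-135\right) \left(- \frac{1}{178}\right) + 107 \cdot \frac{1}{243}\right)} = \frac{94 + 13}{-351 + \left(\frac{135}{178} + \frac{107}{243}\right)} = \frac{107}{-351 + \frac{51851}{43254}} = \frac{107}{- \frac{15130303}{43254}} = 107 \left(- \frac{43254}{15130303}\right) = - \frac{4628178}{15130303}$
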